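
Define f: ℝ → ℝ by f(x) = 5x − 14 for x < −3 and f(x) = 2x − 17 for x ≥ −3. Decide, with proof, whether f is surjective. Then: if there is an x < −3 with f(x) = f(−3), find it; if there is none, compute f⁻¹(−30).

-16/5

Both pieces are strictly increasing (slopes 5 and 2), so each is injective on its own interval.
The left piece maps (−∞, −3) onto (−∞, −29); the right piece maps [−3, ∞) onto [−23, ∞).
The union (−∞, −29) ∪ [−23, ∞) omits the interval between −29 and −23; in particular −29 has no preimage. So f is not surjective.
Because the two images are disjoint, no x < −3 has f(x) = f(−3), so we compute f⁻¹(−30): −30 lies in (−∞, −29), so solve 5x − 14 = −30: x = (−30 + 14)/5 = −16/5.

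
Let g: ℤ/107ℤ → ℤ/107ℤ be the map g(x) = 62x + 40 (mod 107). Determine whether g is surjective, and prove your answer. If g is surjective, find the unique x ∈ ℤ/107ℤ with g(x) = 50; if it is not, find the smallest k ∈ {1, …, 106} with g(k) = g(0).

Since gcd(62, 107) = 1, 62 is invertible modulo 107. Euclid's algorithm: 107 = 1·62 + 45, 62 = 1·45 + 17, 45 = 2·17 + 11, 17 = 1·11 + 6, 11 = 1·6 + 5, 6 = 1·5 + 1; back-substituting gives 1 = 19·62 − 11·107, so 62⁻¹ ≡ 19 (mod 107).
For any y ∈ ℤ/107ℤ, x = 19(y − 40) mod 107 satisfies g(x) = 62·19(y − 40) + 40 ≡ y (since 62·19 ≡ 1 mod 107). So every y has a preimage.
Hence g is surjective.
Since g is surjective, we compute g⁻¹(50): solve 62x + 40 ≡ 50 (mod 107), i.e. 62x ≡ 10 (mod 107).
Multiplying by 62⁻¹ = 19 gives x ≡ 19·10 = 190 = 1·107 + 83 ≡ 83 (mod 107).
Check: g(83) = 62·83 + 40 = 5186 = 48·107 + 50 ≡ 50 (mod 107).

83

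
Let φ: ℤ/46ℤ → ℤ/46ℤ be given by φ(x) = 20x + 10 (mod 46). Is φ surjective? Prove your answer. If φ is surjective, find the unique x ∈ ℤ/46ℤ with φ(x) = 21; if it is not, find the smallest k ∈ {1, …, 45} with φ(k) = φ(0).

Since gcd(20, 46) = 2, we have 20x ≡ 0 (mod 2) for all x, so φ(x) ≡ 0 (mod 2).
But 1 ≢ 0 (mod 2), so 1 ∈ ℤ/46ℤ has no preimage. So φ is not surjective.
Since φ is not surjective, we find the least positive k with φ(k) = φ(0): this means 20k ≡ 0 (mod 46), i.e. 46 ∣ 20k. Since gcd(20, 46) = 2, dividing through by 2 this holds exactly when 23 ∣ 10k, and as gcd(10, 23) = 1, exactly when 23 ∣ k.
The smallest positive such k is 23.

23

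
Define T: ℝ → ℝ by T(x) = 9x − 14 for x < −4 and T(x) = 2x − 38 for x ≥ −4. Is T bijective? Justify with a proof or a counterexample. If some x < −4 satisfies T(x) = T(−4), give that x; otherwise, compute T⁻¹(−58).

-44/9

Both pieces are strictly increasing (slopes 9 and 2), so each is injective on its own interval.
The left piece maps (−∞, −4) onto (−∞, −50); the right piece maps [−4, ∞) onto [−46, ∞).
The images leave a gap (−50 has no preimage), so T is not surjective, hence not bijective.
Because the two images are disjoint, no x < −4 has T(x) = T(−4), so we compute T⁻¹(−58): −58 lies in (−∞, −50), so solve 9x − 14 = −58: x = (−58 + 14)/9 = −44/9.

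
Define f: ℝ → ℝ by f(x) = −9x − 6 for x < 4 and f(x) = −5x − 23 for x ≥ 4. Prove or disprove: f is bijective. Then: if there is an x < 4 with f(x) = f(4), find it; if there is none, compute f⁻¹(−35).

Both pieces are strictly decreasing (slopes −9 and −5), so each is injective on its own interval.
The left piece maps (−∞, 4) onto (−42, ∞); the right piece maps [4, ∞) onto (−∞, −43].
The images leave a gap (−42 has no preimage), so f is not surjective, hence not bijective.
Because the two images are disjoint, no x < 4 has f(x) = f(4), so we compute f⁻¹(−35): −35 lies in (−42, ∞), so solve −9x − 6 = −35: x = (−35 + 6)/(−9) = 29/9.

29/9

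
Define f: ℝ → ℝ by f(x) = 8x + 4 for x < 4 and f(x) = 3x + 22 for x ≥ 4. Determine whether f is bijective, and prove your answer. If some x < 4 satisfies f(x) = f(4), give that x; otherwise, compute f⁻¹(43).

15/4

Both pieces are strictly increasing (slopes 8 and 3), so each is injective on its own interval.
The left piece maps (−∞, 4) onto (−∞, 36); the right piece maps [4, ∞) onto [34, ∞).
These images overlap. In particular f(4) = 34 (right piece), and solving 8x + 4 = 34 on the left piece gives x = 15/4 < 4.
So f(15/4) = f(4) with 15/4 ≠ 4, and f is not injective, hence not bijective. This x = 15/4 is the requested value below 4.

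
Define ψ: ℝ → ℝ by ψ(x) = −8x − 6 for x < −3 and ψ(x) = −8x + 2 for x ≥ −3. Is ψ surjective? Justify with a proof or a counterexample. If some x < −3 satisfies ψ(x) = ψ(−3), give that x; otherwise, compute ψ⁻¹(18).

Both pieces are strictly decreasing (slopes −8 and −8), so each is injective on its own interval.
The left piece maps (−∞, −3) onto (18, ∞); the right piece maps [−3, ∞) onto (−∞, 26].
The union (18, ∞) ∪ (−∞, 26] covers ℝ, so ψ is surjective.
For the follow-up: the images overlap, so an x < −3 with ψ(x) = ψ(−3) exists. ψ(−3) = 26; solving −8x − 6 = 26 for x < −3 gives x = (26 + 6)/(−8) = −4.

-4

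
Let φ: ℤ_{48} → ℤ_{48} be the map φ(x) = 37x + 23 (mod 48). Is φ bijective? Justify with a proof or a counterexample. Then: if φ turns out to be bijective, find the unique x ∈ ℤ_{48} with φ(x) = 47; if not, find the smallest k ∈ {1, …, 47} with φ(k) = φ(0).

Recall that φ is injective if φ(a) = φ(b) implies a = b.
Suppose φ(a) = φ(b) in ℤ_{48}. Then 37a + 23 ≡ 37b + 23 (mod 48), hence 37(a − b) ≡ 0 (mod 48).
Since gcd(37, 48) = 1, 37 is invertible modulo 48, so a − b ≡ 0 (mod 48), i.e. a = b.
We now compute 37⁻¹ mod 48 explicitly. Euclid's algorithm: 48 = 1·37 + 11, 37 = 3·11 + 4, 11 = 2·4 + 3, 4 = 1·3 + 1; back-substituting gives 1 = 13·37 − 10·48, so 37⁻¹ ≡ 13 (mod 48).
Then y ↦ 13(y − 23) is a two-sided inverse to φ, so every y ∈ ℤ_{48} has a preimage.
Thus φ is bijective.
Since φ is bijective, we find φ⁻¹(47): we need 37x ≡ 47 − 23 ≡ 24 (mod 48). Using 37⁻¹ = 13: x ≡ 13·24 = 312 = 6·48 + 24, so x = 24.
Check: φ(24) = 37·24 + 23 = 911 = 18·48 + 47 ≡ 47 (mod 48).

24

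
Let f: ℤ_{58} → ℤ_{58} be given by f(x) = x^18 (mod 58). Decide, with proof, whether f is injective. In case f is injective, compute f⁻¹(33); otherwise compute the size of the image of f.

f(28): Repeated squaring mod 58: 28^1 ≡ 28, 28^2 ≡ 28² = 784 ≡ 30, 28^4 ≡ 30² = 900 ≡ 30, 28^8 ≡ 30² = 900 ≡ 30, 28^16 ≡ 30² = 900 ≡ 30. Since 18 = 16 + 2, 28^18 ≡ 30·30: 30·30 = 900 ≡ 30. So 28^18 ≡ 30 (mod 58).
f(30): Repeated squaring mod 58: 30^1 ≡ 30, 30^2 ≡ 30² = 900 ≡ 30, 30^4 ≡ 30² = 900 ≡ 30, 30^8 ≡ 30² = 900 ≡ 30, 30^16 ≡ 30² = 900 ≡ 30. Since 18 = 16 + 2, 30^18 ≡ 30·30: 30·30 = 900 ≡ 30. So 30^18 ≡ 30 (mod 58).
So f(28) = f(30) = 30 while 28 ≠ 30, thus f is not injective.
Since f is not injective, we determine |image(f)|. Computing x^18 mod 58 for each x (by repeated squaring, reducing mod 58 at every step), the values f(0), f(1), …, f(57) are: 0, 1, 42, 35, 24, 45, 20, 23, 22, 7, 34, 33, 28, 25, 38, 9, 54, 57, 4, 5, 36, 51, 52, 49, 16, 53, 6, 13, 30, 29, 30, 13, 6, 53, 16, 49, 52, 51, 36, 5, 4, 57, 54, 9, 38, 25, 28, 33, 34, 7, 22, 23, 20, 45, 24, 35, 42, 1.
The distinct values are {0, 1, 4, 5, 6, 7, 9, 13, 16, 20, 22, 23, 24, 25, 28, 29, 30, 33, 34, 35, 36, 38, 42, 45, 49, 51, 52, 53, 54, 57}; there are 30 of them.

30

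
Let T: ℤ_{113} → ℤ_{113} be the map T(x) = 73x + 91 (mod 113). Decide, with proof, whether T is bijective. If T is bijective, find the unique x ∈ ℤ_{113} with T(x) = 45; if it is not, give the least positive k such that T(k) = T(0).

Suppose T(u) = T(v) in ℤ_{113}. Then 73u + 91 ≡ 73v + 91 (mod 113), so 73(u − v) ≡ 0 (mod 113).
Since gcd(73, 113) = 1, 73 is invertible modulo 113, thus u − v ≡ 0 (mod 113), i.e. u = v.
We now compute 73⁻¹ mod 113 explicitly. Euclid's algorithm: 113 = 1·73 + 40, 73 = 1·40 + 33, 40 = 1·33 + 7, 33 = 4·7 + 5, 7 = 1·5 + 2, 5 = 2·2 + 1; back-substituting gives 1 = 48·73 − 31·113, so 73⁻¹ ≡ 48 (mod 113).
Then y ↦ 48(y − 91) is a two-sided inverse to T, so every y ∈ ℤ_{113} has a preimage.
Hence T is bijective.
Since T is bijective, we find T⁻¹(45): we need 73x ≡ 45 − 91 ≡ 67 (mod 113). Using 73⁻¹ = 48: x ≡ 48·67 = 3216 = 28·113 + 52, so x = 52.
Check: T(52) = 73·52 + 91 = 3887 = 34·113 + 45 ≡ 45 (mod 113).

52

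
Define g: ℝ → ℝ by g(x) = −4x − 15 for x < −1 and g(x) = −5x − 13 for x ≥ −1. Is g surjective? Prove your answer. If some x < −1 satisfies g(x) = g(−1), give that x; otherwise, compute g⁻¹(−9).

-7/4

Both pieces are strictly decreasing (slopes −4 and −5), so each is injective on its own interval.
The left piece maps (−∞, −1) onto (−11, ∞); the right piece maps [−1, ∞) onto (−∞, −8].
The union (−11, ∞) ∪ (−∞, −8] covers ℝ, so g is surjective.
For the follow-up: the images overlap, so an x < −1 with g(x) = g(−1) exists. g(−1) = −8; solving −4x − 15 = −8 for x < −1 gives x = (−8 + 15)/(−4) = −7/4.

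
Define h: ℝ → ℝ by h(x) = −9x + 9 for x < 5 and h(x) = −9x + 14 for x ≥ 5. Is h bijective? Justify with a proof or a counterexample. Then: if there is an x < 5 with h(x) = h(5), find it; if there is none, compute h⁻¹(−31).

Both pieces are strictly decreasing (slopes −9 and −9), so each is injective on its own interval.
The left piece maps (−∞, 5) onto (−36, ∞); the right piece maps [5, ∞) onto (−∞, −31].
These images overlap. In particular h(5) = −31 (right piece), and solving −9x + 9 = −31 on the left piece gives x = 40/9 < 5.
So h(40/9) = h(5) with 40/9 ≠ 5, and h is not injective, hence not bijective. This x = 40/9 is the requested value below 5.

40/9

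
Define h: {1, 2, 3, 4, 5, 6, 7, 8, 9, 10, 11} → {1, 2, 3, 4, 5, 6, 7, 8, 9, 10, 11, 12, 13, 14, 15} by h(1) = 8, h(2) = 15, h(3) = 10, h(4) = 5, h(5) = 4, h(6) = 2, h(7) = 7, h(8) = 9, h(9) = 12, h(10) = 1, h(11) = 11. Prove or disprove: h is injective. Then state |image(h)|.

The values h(1), …, h(11) are 8, 15, 10, 5, 4, 2, 7, 9, 12, 1, 11 — all distinct.
So h(u) = h(v) only when u = v, and h is injective.
The image of h is {1, 2, 4, 5, 7, 8, 9, 10, 11, 12, 15}, which has 11 elements.

11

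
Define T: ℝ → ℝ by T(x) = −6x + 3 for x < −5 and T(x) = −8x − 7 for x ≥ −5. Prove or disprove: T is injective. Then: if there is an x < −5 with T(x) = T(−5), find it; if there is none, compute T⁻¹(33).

Both pieces are strictly decreasing (slopes −6 and −8), so each is injective on its own interval.
The left piece maps (−∞, −5) onto (33, ∞); the right piece maps [−5, ∞) onto (−∞, 33].
These images are disjoint, so no value is attained by both pieces. So T is injective.
Because the two images are disjoint, no x < −5 has T(x) = T(−5), so we compute T⁻¹(33): 33 lies in (−∞, 33], so solve −8x − 7 = 33: x = (33 + 7)/(−8) = −5.

-5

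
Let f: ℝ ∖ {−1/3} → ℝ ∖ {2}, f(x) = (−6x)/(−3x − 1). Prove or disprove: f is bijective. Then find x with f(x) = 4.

Suppose f(x_1) = f(x_2). Cross-multiplying: (−6x_1)(−3x_2 − 1) = (−6x_2)(−3x_1 − 1).
Expanding both sides and cancelling the symmetric terms leaves 6·(x_1 − x_2) = 0. Since 6 ≠ 0, x_1 = x_2. So f is injective.
For any y ≠ 2, solving y(−3x − 1) = −6x for x gives a well-defined x ≠ −1/3. So f is surjective.
Therefore f is bijective.
Solving f(x) = 4: cross-multiplying gives −6x = 4(−3x − 1), which rearranges to 6x = −4, so x = −2/3.

-2/3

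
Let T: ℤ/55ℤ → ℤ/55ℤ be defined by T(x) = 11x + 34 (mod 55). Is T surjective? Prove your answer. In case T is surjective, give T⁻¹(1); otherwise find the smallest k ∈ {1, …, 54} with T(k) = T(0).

Recall that T is surjective if every y in the codomain equals T(x) for some x in the domain.
Since gcd(11, 55) = 11, we have 11x ≡ 0 (mod 11) for all x, so T(x) ≡ 1 (mod 11).
But 0 ≢ 1 (mod 11), so 0 ∈ ℤ/55ℤ has no preimage. Hence T is not surjective.
Since T is not surjective, we find the least positive k with T(k) = T(0): this means 11k ≡ 0 (mod 55), i.e. 55 ∣ 11k. Since gcd(11, 55) = 11, dividing through by 11 this holds exactly when 5 ∣ k.
The smallest positive such k is 5.

5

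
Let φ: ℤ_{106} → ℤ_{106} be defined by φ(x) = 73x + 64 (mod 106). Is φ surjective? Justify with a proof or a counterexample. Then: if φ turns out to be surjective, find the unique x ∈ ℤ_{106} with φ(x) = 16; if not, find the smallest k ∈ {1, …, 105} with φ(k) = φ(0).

Recall: surjectivity means every element of the codomain has a preimage under φ.
Since gcd(73, 106) = 1, 73 is invertible modulo 106. Euclid's algorithm: 106 = 1·73 + 33, 73 = 2·33 + 7, 33 = 4·7 + 5, 7 = 1·5 + 2, 5 = 2·2 + 1; back-substituting gives 1 = 61·73 − 42·106, so 73⁻¹ ≡ 61 (mod 106).
For any y ∈ ℤ_{106}, x = 61(y − 64) mod 106 satisfies φ(x) = 73·61(y − 64) + 64 ≡ y (since 73·61 ≡ 1 mod 106). So every y has a preimage.
Thus φ is surjective.
Since φ is surjective, we compute φ⁻¹(16): solve 73x + 64 ≡ 16 (mod 106), i.e. 73x ≡ 58 (mod 106).
Multiplying by 73⁻¹ = 61 gives x ≡ 61·58 = 3538 = 33·106 + 40 ≡ 40 (mod 106).
Check: φ(40) = 73·40 + 64 = 2984 = 28·106 + 16 ≡ 16 (mod 106).

40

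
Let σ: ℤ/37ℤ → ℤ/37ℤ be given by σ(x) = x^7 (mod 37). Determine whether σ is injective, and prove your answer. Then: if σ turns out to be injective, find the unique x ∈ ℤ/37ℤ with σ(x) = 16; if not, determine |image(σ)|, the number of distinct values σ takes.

Since 37 is prime, the nonzero elements of ℤ/37ℤ form a cyclic group of order 36.
As gcd(7, 36) = 1, raising to the 7th power is a bijection on this group: if s^7 ≡ t^7 then (st^{−1})^7 = 1, and the only element of order dividing gcd(7, 36) = 1 is 1, so s = t.
With σ(0) = 0 this makes σ injective on all of ℤ/37ℤ, hence bijective (finite equal-size domain and codomain). In particular σ is injective.
Since σ is injective, we find the preimage of 16. The inverse of x ↦ x^7 on (ℤ/37ℤ)^× is x ↦ x^31, because 7·31 = 217 = 6·36 + 1 ≡ 1 (mod 36) and x^{36} = 1 for x ≠ 0 (Fermat). So σ⁻¹(16) = 16^31 mod 37.
Repeated squaring mod 37: 16^1 ≡ 16, 16^2 ≡ 16² = 256 ≡ 34, 16^4 ≡ 34² = 1156 ≡ 9, 16^8 ≡ 9² = 81 ≡ 7, 16^16 ≡ 7² = 49 ≡ 12. Since 31 = 16 + 8 + 4 + 2 + 1, 16^31 ≡ 12·7·9·34·16: 12·7 = 84 ≡ 10, then 10·9 = 90 ≡ 16, then 16·34 = 544 ≡ 26, then 26·16 = 416 ≡ 9. So 16^31 ≡ 9 (mod 37).
Hence σ⁻¹(16) = 9.

9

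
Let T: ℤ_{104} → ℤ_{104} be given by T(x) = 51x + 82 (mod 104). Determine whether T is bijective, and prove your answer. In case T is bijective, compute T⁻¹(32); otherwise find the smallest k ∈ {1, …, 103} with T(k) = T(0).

50

If T(u) = T(v), then 51u ≡ 51v (mod 104). Because gcd(51, 104) = 1, we may cancel 51 to get u ≡ v (mod 104).
We now compute 51⁻¹ mod 104 explicitly. Euclid's algorithm: 104 = 2·51 + 2, 51 = 25·2 + 1; back-substituting gives 1 = 51·51 − 25·104, so 51⁻¹ ≡ 51 (mod 104).
For any y ∈ ℤ_{104}, x = 51(y − 82) mod 104 satisfies T(x) = 51·51(y − 82) + 82 ≡ y (since 51·51 ≡ 1 mod 104). So every y has a preimage.
Therefore T is bijective.
Since T is bijective, we find T⁻¹(32): we need 51x ≡ 32 − 82 ≡ 54 (mod 104). Using 51⁻¹ = 51: x ≡ 51·54 = 2754 = 26·104 + 50, so x = 50.
Check: T(50) = 51·50 + 82 = 2632 = 25·104 + 32 ≡ 32 (mod 104).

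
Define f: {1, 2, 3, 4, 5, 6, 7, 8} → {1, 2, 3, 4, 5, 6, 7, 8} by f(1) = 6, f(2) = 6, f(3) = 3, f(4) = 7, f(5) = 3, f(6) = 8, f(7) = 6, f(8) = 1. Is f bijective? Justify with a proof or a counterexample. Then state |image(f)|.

f(1) = 6 = f(2) with 1 ≠ 2, so f is not injective, hence not bijective.
The image of f is {1, 3, 6, 7, 8}, which has 5 elements.

5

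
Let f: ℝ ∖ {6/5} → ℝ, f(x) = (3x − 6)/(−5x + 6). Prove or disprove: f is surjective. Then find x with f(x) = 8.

If f(x) = −3/5, cross-multiplying gives −5(3x − 6) = 3(−5x + 6), which simplifies to 30 = 18 — false.  So −3/5 has no preimage and f is not surjective.
Solving f(x) = 8: cross-multiplying gives 3x − 6 = 8(−5x + 6), which rearranges to 43x = 54, so x = 54/43.

54/43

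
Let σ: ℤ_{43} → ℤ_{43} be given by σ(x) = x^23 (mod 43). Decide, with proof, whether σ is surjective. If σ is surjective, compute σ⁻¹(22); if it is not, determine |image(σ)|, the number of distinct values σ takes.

Since 43 is prime, the nonzero elements of ℤ_{43} form a cyclic group of order 42.
As gcd(23, 42) = 1, raising to the 23rd power is a bijection on this group: if u^23 ≡ v^23 then (uv^{−1})^23 = 1, and the only element of order dividing gcd(23, 42) = 1 is 1, so u = v.
With σ(0) = 0 this makes σ injective on all of ℤ_{43}, hence bijective (finite equal-size domain and codomain). In particular σ is surjective.
Since σ is surjective, we find the preimage of 22. The inverse of x ↦ x^23 on (ℤ_{43})^× is x ↦ x^11, because 23·11 = 253 = 6·42 + 1 ≡ 1 (mod 42) and x^{42} = 1 for x ≠ 0 (Fermat). So σ⁻¹(22) = 22^11 mod 43.
Repeated squaring mod 43: 22^1 ≡ 22, 22^2 ≡ 22² = 484 ≡ 11, 22^4 ≡ 11² = 121 ≡ 35, 22^8 ≡ 35² = 1225 ≡ 21. Since 11 = 8 + 2 + 1, 22^11 ≡ 21·11·22: 21·11 = 231 ≡ 16, then 16·22 = 352 ≡ 8. So 22^11 ≡ 8 (mod 43).
Hence σ⁻¹(22) = 8.

8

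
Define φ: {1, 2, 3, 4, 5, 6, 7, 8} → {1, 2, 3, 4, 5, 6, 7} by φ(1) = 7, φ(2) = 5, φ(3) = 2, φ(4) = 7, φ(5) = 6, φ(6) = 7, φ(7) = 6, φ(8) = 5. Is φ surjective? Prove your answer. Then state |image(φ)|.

No element maps to 1, so φ is not surjective.
The image of φ is {2, 5, 6, 7}, which has 4 elements.

4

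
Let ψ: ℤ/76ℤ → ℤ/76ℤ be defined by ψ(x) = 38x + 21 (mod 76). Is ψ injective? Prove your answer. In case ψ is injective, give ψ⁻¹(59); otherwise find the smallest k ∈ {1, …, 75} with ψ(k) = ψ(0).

2

We have gcd(38, 76) = 38 > 1. Taking x_1 = 0 and x_2 = 2: ψ(0) = 21 and ψ(2) = 38·2 + 21 = 97 ≡ 21 (mod 76).
So ψ(0) = ψ(2) while 0 ≠ 2, hence ψ is not injective.
Since ψ is not injective, we find the least positive k with ψ(k) = ψ(0): this means 38k ≡ 0 (mod 76), i.e. 76 ∣ 38k. Since gcd(38, 76) = 38, dividing through by 38 this holds exactly when 2 ∣ k.
The smallest positive such k is 2.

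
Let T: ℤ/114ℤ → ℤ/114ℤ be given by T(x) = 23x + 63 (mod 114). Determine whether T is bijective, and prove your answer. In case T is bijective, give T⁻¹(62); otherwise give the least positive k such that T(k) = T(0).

109

If T(s) = T(t), then 23s ≡ 23t (mod 114). Because gcd(23, 114) = 1, we may cancel 23 to get s ≡ t (mod 114).
We now compute 23⁻¹ mod 114 explicitly. Euclid's algorithm: 114 = 4·23 + 22, 23 = 1·22 + 1; back-substituting gives 1 = 5·23 − 1·114, so 23⁻¹ ≡ 5 (mod 114).
For any y ∈ ℤ/114ℤ, x = 5(y − 63) mod 114 satisfies T(x) = 23·5(y − 63) + 63 ≡ y (since 23·5 ≡ 1 mod 114). So every y has a preimage.
Therefore T is bijective.
Since T is bijective, we compute T⁻¹(62): solve 23x + 63 ≡ 62 (mod 114), i.e. 23x ≡ 113 (mod 114).
Multiplying by 23⁻¹ = 5 gives x ≡ 5·113 = 565 = 4·114 + 109 ≡ 109 (mod 114).
Check: T(109) = 23·109 + 63 = 2570 = 22·114 + 62 ≡ 62 (mod 114).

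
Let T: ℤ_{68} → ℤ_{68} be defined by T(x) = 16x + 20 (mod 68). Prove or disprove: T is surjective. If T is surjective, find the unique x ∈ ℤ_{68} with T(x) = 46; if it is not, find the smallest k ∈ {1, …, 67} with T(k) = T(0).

Since gcd(16, 68) = 4, we have 16x ≡ 0 (mod 4) for all x, so T(x) ≡ 0 (mod 4).
But 1 ≢ 0 (mod 4), so 1 ∈ ℤ_{68} has no preimage. Hence T is not surjective.
Since T is not surjective, we find the least positive k with T(k) = T(0): this means 16k ≡ 0 (mod 68), i.e. 68 ∣ 16k. Since gcd(16, 68) = 4, dividing through by 4 this holds exactly when 17 ∣ 4k, and as gcd(4, 17) = 1, exactly when 17 ∣ k.
The smallest positive such k is 17.

17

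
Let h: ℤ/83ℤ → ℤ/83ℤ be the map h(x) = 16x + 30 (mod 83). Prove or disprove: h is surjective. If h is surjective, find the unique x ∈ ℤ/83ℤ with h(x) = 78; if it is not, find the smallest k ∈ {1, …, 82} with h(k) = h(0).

Since gcd(16, 83) = 1, 16 is invertible modulo 83. Euclid's algorithm: 83 = 5·16 + 3, 16 = 5·3 + 1; back-substituting gives 1 = 26·16 − 5·83, so 16⁻¹ ≡ 26 (mod 83).
For any y ∈ ℤ/83ℤ, x = 26(y − 30) mod 83 satisfies h(x) = 16·26(y − 30) + 30 ≡ y (since 16·26 ≡ 1 mod 83). So every y has a preimage.
Therefore h is surjective.
Since h is surjective, we find h⁻¹(78): we need 16x ≡ 78 − 30 ≡ 48 (mod 83). Using 16⁻¹ = 26: x ≡ 26·48 = 1248 = 15·83 + 3, so x = 3.
Check: h(3) = 16·3 + 30 = 78 ≡ 78 (mod 83).

3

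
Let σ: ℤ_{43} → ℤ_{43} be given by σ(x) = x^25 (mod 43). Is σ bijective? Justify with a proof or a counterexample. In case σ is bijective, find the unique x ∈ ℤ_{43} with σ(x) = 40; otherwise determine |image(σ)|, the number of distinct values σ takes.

23

Since 43 is prime, the nonzero elements of ℤ_{43} form a cyclic group of order 42.
As gcd(25, 42) = 1, raising to the 25th power is a bijection on this group: if u^25 ≡ v^25 then (uv^{−1})^25 = 1, and the only element of order dividing gcd(25, 42) = 1 is 1, so u = v.
With σ(0) = 0 this makes σ injective on all of ℤ_{43}, hence bijective (finite equal-size domain and codomain). In particular σ is bijective.
Since σ is bijective, we find the preimage of 40. The inverse of x ↦ x^25 on (ℤ_{43})^× is x ↦ x^37, because 25·37 = 925 = 22·42 + 1 ≡ 1 (mod 42) and x^{42} = 1 for x ≠ 0 (Fermat). So σ⁻¹(40) = 40^37 mod 43.
Repeated squaring mod 43: 40^1 ≡ 40, 40^2 ≡ 40² = 1600 ≡ 9, 40^4 ≡ 9² = 81 ≡ 38, 40^8 ≡ 38² = 1444 ≡ 25, 40^16 ≡ 25² = 625 ≡ 23, 40^32 ≡ 23² = 529 ≡ 13. Since 37 = 32 + 4 + 1, 40^37 ≡ 13·38·40: 13·38 = 494 ≡ 21, then 21·40 = 840 ≡ 23. So 40^37 ≡ 23 (mod 43).
Hence σ⁻¹(40) = 23.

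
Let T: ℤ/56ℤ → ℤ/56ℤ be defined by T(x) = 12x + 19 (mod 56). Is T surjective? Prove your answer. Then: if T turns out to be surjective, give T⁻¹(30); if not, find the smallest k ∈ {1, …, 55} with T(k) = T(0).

14

Since gcd(12, 56) = 4, we have 12x ≡ 0 (mod 4) for all x, so T(x) ≡ 3 (mod 4).
But 0 ≢ 3 (mod 4), so 0 ∈ ℤ/56ℤ has no preimage. Thus T is not surjective.
Since T is not surjective, we find the least positive k with T(k) = T(0): this means 12k ≡ 0 (mod 56), i.e. 56 ∣ 12k. Since gcd(12, 56) = 4, dividing through by 4 this holds exactly when 14 ∣ 3k, and as gcd(3, 14) = 1, exactly when 14 ∣ k.
The smallest positive such k is 14.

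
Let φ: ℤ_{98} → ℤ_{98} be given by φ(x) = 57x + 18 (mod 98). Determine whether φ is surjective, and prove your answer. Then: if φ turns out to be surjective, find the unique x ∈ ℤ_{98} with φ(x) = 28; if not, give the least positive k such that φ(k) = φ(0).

Recall that surjectivity means every element of the codomain has a preimage under φ.
Since gcd(57, 98) = 1, 57 is invertible modulo 98. Euclid's algorithm: 98 = 1·57 + 41, 57 = 1·41 + 16, 41 = 2·16 + 9, 16 = 1·9 + 7, 9 = 1·7 + 2, 7 = 3·2 + 1; back-substituting gives 1 = 43·57 − 25·98, so 57⁻¹ ≡ 43 (mod 98).
Then y ↦ 43(y − 18) is a two-sided inverse to φ, so every y ∈ ℤ_{98} has a preimage.
Therefore φ is surjective.
Since φ is surjective, we find φ⁻¹(28): we need 57x ≡ 28 − 18 ≡ 10 (mod 98). Using 57⁻¹ = 43: x ≡ 43·10 = 430 = 4·98 + 38, so x = 38.
Check: φ(38) = 57·38 + 18 = 2184 = 22·98 + 28 ≡ 28 (mod 98).

38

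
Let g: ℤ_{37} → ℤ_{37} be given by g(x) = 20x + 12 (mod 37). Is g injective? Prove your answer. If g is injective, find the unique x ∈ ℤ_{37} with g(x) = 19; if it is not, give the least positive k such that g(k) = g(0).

17

By definition, injectivity means: for all x_1, x_2 in the domain, g(x_1) = g(x_2) implies x_1 = x_2.
Suppose g(x_1) = g(x_2) in ℤ_{37}. Then 20x_1 + 12 ≡ 20x_2 + 12 (mod 37), therefore 20(x_1 − x_2) ≡ 0 (mod 37).
Since gcd(20, 37) = 1, 20 is invertible modulo 37, hence x_1 − x_2 ≡ 0 (mod 37), i.e. x_1 = x_2.
Hence g is injective.
We now compute 20⁻¹ mod 37 explicitly. Euclid's algorithm: 37 = 1·20 + 17, 20 = 1·17 + 3, 17 = 5·3 + 2, 3 = 1·2 + 1; back-substituting gives 1 = 13·20 − 7·37, so 20⁻¹ ≡ 13 (mod 37).
Since g is injective, we find g⁻¹(19): we need 20x ≡ 19 − 12 ≡ 7 (mod 37). Using 20⁻¹ = 13: x ≡ 13·7 = 91 = 2·37 + 17, so x = 17.
Check: g(17) = 20·17 + 12 = 352 = 9·37 + 19 ≡ 19 (mod 37).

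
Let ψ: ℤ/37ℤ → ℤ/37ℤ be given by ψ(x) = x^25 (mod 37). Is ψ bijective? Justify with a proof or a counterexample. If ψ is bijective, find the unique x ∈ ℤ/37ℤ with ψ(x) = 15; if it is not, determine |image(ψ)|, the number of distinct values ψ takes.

20

Since 37 is prime, the nonzero elements of ℤ/37ℤ form a cyclic group of order 36.
As gcd(25, 36) = 1, raising to the 25th power is a bijection on this group: if s^25 ≡ t^25 then (st^{−1})^25 = 1, and the only element of order dividing gcd(25, 36) = 1 is 1, so s = t.
With ψ(0) = 0 this makes ψ injective on all of ℤ/37ℤ, hence bijective (finite equal-size domain and codomain). In particular ψ is bijective.
Since ψ is bijective, we find the preimage of 15. The inverse of x ↦ x^25 on (ℤ/37ℤ)^× is x ↦ x^13, because 25·13 = 325 = 9·36 + 1 ≡ 1 (mod 36) and x^{36} = 1 for x ≠ 0 (Fermat). So ψ⁻¹(15) = 15^13 mod 37.
Repeated squaring mod 37: 15^1 ≡ 15, 15^2 ≡ 15² = 225 ≡ 3, 15^4 ≡ 3² = 9, 15^8 ≡ 9² = 81 ≡ 7. Since 13 = 8 + 4 + 1, 15^13 ≡ 7·9·15: 7·9 = 63 ≡ 26, then 26·15 = 390 ≡ 20. So 15^13 ≡ 20 (mod 37).
Hence ψ⁻¹(15) = 20.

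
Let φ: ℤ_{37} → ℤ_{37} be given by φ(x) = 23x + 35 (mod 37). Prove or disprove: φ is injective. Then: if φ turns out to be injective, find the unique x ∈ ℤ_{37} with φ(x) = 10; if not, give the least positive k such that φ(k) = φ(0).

Recall: injectivity means: for all u, v in the domain, φ(u) = φ(v) implies u = v.
If φ(u) = φ(v), then 23u ≡ 23v (mod 37). Because gcd(23, 37) = 1, we may cancel 23 to get u ≡ v (mod 37).
So φ is injective.
We now compute 23⁻¹ mod 37 explicitly. Euclid's algorithm: 37 = 1·23 + 14, 23 = 1·14 + 9, 14 = 1·9 + 5, 9 = 1·5 + 4, 5 = 1·4 + 1; back-substituting gives 1 = 29·23 − 18·37, so 23⁻¹ ≡ 29 (mod 37).
Since φ is injective, we compute φ⁻¹(10): solve 23x + 35 ≡ 10 (mod 37), i.e. 23x ≡ 12 (mod 37).
Multiplying by 23⁻¹ = 29 gives x ≡ 29·12 = 348 = 9·37 + 15 ≡ 15 (mod 37).
Check: φ(15) = 23·15 + 35 = 380 = 10·37 + 10 ≡ 10 (mod 37).

15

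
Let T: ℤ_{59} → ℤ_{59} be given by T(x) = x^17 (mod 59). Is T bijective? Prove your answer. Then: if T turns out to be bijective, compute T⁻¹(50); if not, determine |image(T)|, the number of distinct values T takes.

42

Since 59 is prime, the nonzero elements of ℤ_{59} form a cyclic group of order 58.
As gcd(17, 58) = 1, raising to the 17th power is a bijection on this group: if u^17 ≡ v^17 then (uv^{−1})^17 = 1, and the only element of order dividing gcd(17, 58) = 1 is 1, so u = v.
With T(0) = 0 this makes T injective on all of ℤ_{59}, hence bijective (finite equal-size domain and codomain). In particular T is bijective.
Since T is bijective, we find the preimage of 50. The inverse of x ↦ x^17 on (ℤ_{59})^× is x ↦ x^41, because 17·41 = 697 = 12·58 + 1 ≡ 1 (mod 58) and x^{58} = 1 for x ≠ 0 (Fermat). So T⁻¹(50) = 50^41 mod 59.
Repeated squaring mod 59: 50^1 ≡ 50, 50^2 ≡ 50² = 2500 ≡ 22, 50^4 ≡ 22² = 484 ≡ 12, 50^8 ≡ 12² = 144 ≡ 26, 50^16 ≡ 26² = 676 ≡ 27, 50^32 ≡ 27² = 729 ≡ 21. Since 41 = 32 + 8 + 1, 50^41 ≡ 21·26·50: 21·26 = 546 ≡ 15, then 15·50 = 750 ≡ 42. So 50^41 ≡ 42 (mod 59).
Hence T⁻¹(50) = 42.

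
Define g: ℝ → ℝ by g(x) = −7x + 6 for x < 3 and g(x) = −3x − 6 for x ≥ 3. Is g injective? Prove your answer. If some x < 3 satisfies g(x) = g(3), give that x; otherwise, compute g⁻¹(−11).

17/7

Both pieces are strictly decreasing (slopes −7 and −3), so each is injective on its own interval.
The left piece maps (−∞, 3) onto (−15, ∞); the right piece maps [3, ∞) onto (−∞, −15].
These images are disjoint, so no value is attained by both pieces. So g is injective.
Because the two images are disjoint, no x < 3 has g(x) = g(3), so we compute g⁻¹(−11): −11 lies in (−15, ∞), so solve −7x + 6 = −11: x = (−11 − 6)/(−7) = 17/7.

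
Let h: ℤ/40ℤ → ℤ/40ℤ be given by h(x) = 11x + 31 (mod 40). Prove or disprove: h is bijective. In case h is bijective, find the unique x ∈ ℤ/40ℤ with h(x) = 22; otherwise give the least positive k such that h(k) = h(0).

21

Suppose h(a) = h(b) in ℤ/40ℤ. Then 11a + 31 ≡ 11b + 31 (mod 40), so 11(a − b) ≡ 0 (mod 40).
Since gcd(11, 40) = 1, 11 is invertible modulo 40, thus a − b ≡ 0 (mod 40), i.e. a = b.
We now compute 11⁻¹ mod 40 explicitly. Euclid's algorithm: 40 = 3·11 + 7, 11 = 1·7 + 4, 7 = 1·4 + 3, 4 = 1·3 + 1; back-substituting gives 1 = 11·11 − 3·40, so 11⁻¹ ≡ 11 (mod 40).
Then y ↦ 11(y − 31) is a two-sided inverse to h, so every y ∈ ℤ/40ℤ has a preimage.
So h is bijective.
Since h is bijective, we find h⁻¹(22): we need 11x ≡ 22 − 31 ≡ 31 (mod 40). Using 11⁻¹ = 11: x ≡ 11·31 = 341 = 8·40 + 21, so x = 21.
Check: h(21) = 11·21 + 31 = 262 = 6·40 + 22 ≡ 22 (mod 40).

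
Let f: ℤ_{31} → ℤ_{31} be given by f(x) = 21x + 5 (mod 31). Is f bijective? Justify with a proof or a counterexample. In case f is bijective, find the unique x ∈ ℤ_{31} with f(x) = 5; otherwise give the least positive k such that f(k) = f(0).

0

Recall that f is injective when f(a) = f(b) forces a = b.
Suppose f(a) = f(b) in ℤ_{31}. Then 21a + 5 ≡ 21b + 5 (mod 31), therefore 21(a − b) ≡ 0 (mod 31).
Since gcd(21, 31) = 1, 21 is invertible modulo 31, therefore a − b ≡ 0 (mod 31), i.e. a = b.
We now compute 21⁻¹ mod 31 explicitly. Euclid's algorithm: 31 = 1·21 + 10, 21 = 2·10 + 1; back-substituting gives 1 = 3·21 − 2·31, so 21⁻¹ ≡ 3 (mod 31).
Then y ↦ 3(y − 5) is a two-sided inverse to f, so every y ∈ ℤ_{31} has a preimage.
Therefore f is bijective.
Since f is bijective, we compute f⁻¹(5): solve 21x + 5 ≡ 5 (mod 31), i.e. 21x ≡ 0 (mod 31).
Multiplying by 21⁻¹ = 3 gives x ≡ 3·0 = 0 ≡ 0 (mod 31).
Check: f(0) = 21·0 + 5 = 5 ≡ 5 (mod 31).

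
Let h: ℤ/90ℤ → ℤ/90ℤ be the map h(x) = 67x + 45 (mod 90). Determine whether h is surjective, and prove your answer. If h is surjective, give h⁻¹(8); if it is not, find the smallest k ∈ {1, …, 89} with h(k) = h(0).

29

Recall that h is surjective if every y in the codomain equals h(x) for some x in the domain.
Since gcd(67, 90) = 1, 67 is invertible modulo 90. Euclid's algorithm: 90 = 1·67 + 23, 67 = 2·23 + 21, 23 = 1·21 + 2, 21 = 10·2 + 1; back-substituting gives 1 = 43·67 − 32·90, so 67⁻¹ ≡ 43 (mod 90).
For any y ∈ ℤ/90ℤ, x = 43(y − 45) mod 90 satisfies h(x) = 67·43(y − 45) + 45 ≡ y (since 67·43 ≡ 1 mod 90). So every y has a preimage.
So h is surjective.
Since h is surjective, we find h⁻¹(8): we need 67x ≡ 8 − 45 ≡ 53 (mod 90). Using 67⁻¹ = 43: x ≡ 43·53 = 2279 = 25·90 + 29, so x = 29.
Check: h(29) = 67·29 + 45 = 1988 = 22·90 + 8 ≡ 8 (mod 90).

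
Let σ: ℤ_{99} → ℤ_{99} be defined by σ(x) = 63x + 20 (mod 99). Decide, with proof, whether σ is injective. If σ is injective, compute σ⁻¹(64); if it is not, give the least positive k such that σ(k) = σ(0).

We have gcd(63, 99) = 9 > 1. Taking a = 0 and b = 11: σ(0) = 20 and σ(11) = 63·11 + 20 = 713 ≡ 20 (mod 99).
So σ(0) = σ(11) while 0 ≠ 11, so σ is not injective.
Since σ is not injective, we find the least positive k with σ(k) = σ(0): this means 63k ≡ 0 (mod 99), i.e. 99 ∣ 63k. Since gcd(63, 99) = 9, dividing through by 9 this holds exactly when 11 ∣ 7k, and as gcd(7, 11) = 1, exactly when 11 ∣ k.
The smallest positive such k is 11.

11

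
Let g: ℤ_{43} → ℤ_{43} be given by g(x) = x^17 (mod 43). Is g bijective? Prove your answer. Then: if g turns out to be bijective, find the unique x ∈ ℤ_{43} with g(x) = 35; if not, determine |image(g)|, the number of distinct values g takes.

41

Since 43 is prime, the nonzero elements of ℤ_{43} form a cyclic group of order 42.
As gcd(17, 42) = 1, raising to the 17th power is a bijection on this group: if u^17 ≡ v^17 then (uv^{−1})^17 = 1, and the only element of order dividing gcd(17, 42) = 1 is 1, so u = v.
With g(0) = 0 this makes g injective on all of ℤ_{43}, hence bijective (finite equal-size domain and codomain). In particular g is bijective.
Since g is bijective, we find the preimage of 35. The inverse of x ↦ x^17 on (ℤ_{43})^× is x ↦ x^5, because 17·5 = 85 = 2·42 + 1 ≡ 1 (mod 42) and x^{42} = 1 for x ≠ 0 (Fermat). So g⁻¹(35) = 35^5 mod 43.
Repeated squaring mod 43: 35^1 ≡ 35, 35^2 ≡ 35² = 1225 ≡ 21, 35^4 ≡ 21² = 441 ≡ 11. Since 5 = 4 + 1, 35^5 ≡ 11·35: 11·35 = 385 ≡ 41. So 35^5 ≡ 41 (mod 43).
Hence g⁻¹(35) = 41.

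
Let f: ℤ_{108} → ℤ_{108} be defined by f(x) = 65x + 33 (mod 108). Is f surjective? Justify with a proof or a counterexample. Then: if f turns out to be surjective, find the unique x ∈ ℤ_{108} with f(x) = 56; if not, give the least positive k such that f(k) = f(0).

Since gcd(65, 108) = 1, 65 is invertible modulo 108. Euclid's algorithm: 108 = 1·65 + 43, 65 = 1·43 + 22, 43 = 1·22 + 21, 22 = 1·21 + 1; back-substituting gives 1 = 5·65 − 3·108, so 65⁻¹ ≡ 5 (mod 108).
Then y ↦ 5(y − 33) is a two-sided inverse to f, so every y ∈ ℤ_{108} has a preimage.
So f is surjective.
Since f is surjective, we compute f⁻¹(56): solve 65x + 33 ≡ 56 (mod 108), i.e. 65x ≡ 23 (mod 108).
Multiplying by 65⁻¹ = 5 gives x ≡ 5·23 = 115 = 1·108 + 7 ≡ 7 (mod 108).
Check: f(7) = 65·7 + 33 = 488 = 4·108 + 56 ≡ 56 (mod 108).

7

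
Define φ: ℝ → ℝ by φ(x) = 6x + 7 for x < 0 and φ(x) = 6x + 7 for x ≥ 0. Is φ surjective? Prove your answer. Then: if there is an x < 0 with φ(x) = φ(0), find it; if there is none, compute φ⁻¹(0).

Both pieces are strictly increasing (slopes 6 and 6), so each is injective on its own interval.
The left piece maps (−∞, 0) onto (−∞, 7); the right piece maps [0, ∞) onto [7, ∞).
These images together cover ℝ, so φ is surjective.
Because the two images are disjoint, no x < 0 has φ(x) = φ(0), so we compute φ⁻¹(0): 0 lies in (−∞, 7), so solve 6x + 7 = 0: x = (0 − 7)/6 = −7/6.

-7/6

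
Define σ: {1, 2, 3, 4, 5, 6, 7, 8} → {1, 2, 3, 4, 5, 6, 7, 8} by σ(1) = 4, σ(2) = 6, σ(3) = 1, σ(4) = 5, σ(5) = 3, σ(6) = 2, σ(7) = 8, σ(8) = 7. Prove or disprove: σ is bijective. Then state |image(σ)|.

8

The values 4, 6, 1, 5, 3, 2, 8, 7 are a permutation of {1, 2, 3, 4, 5, 6, 7, 8}: each element appears exactly once.
So σ is injective and surjective, hence bijective.
The image of σ is {1, 2, 3, 4, 5, 6, 7, 8}, which has 8 elements.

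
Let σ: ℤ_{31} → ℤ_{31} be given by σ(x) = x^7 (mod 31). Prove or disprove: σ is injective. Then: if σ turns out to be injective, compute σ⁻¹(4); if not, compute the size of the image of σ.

2

Since 31 is prime, the nonzero elements of ℤ_{31} form a cyclic group of order 30.
As gcd(7, 30) = 1, raising to the 7th power is a bijection on this group: if a^7 ≡ b^7 then (ab^{−1})^7 = 1, and the only element of order dividing gcd(7, 30) = 1 is 1, so a = b.
With σ(0) = 0 this makes σ injective on all of ℤ_{31}, hence bijective (finite equal-size domain and codomain). In particular σ is injective.
Since σ is injective, we find the preimage of 4. The inverse of x ↦ x^7 on (ℤ_{31})^× is x ↦ x^13, because 7·13 = 91 = 3·30 + 1 ≡ 1 (mod 30) and x^{30} = 1 for x ≠ 0 (Fermat). So σ⁻¹(4) = 4^13 mod 31.
Repeated squaring mod 31: 4^1 ≡ 4, 4^2 ≡ 4² = 16, 4^4 ≡ 16² = 256 ≡ 8, 4^8 ≡ 8² = 64 ≡ 2. Since 13 = 8 + 4 + 1, 4^13 ≡ 2·8·4: 2·8 = 16, then 16·4 = 64 ≡ 2. So 4^13 ≡ 2 (mod 31).
Hence σ⁻¹(4) = 2.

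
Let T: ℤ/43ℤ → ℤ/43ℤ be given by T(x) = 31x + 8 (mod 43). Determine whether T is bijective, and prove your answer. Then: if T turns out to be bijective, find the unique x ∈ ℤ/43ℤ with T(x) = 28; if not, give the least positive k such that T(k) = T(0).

27

Recall that T is injective when T(x_1) = T(x_2) forces x_1 = x_2.
Suppose T(x_1) = T(x_2) in ℤ/43ℤ. Then 31x_1 + 8 ≡ 31x_2 + 8 (mod 43), hence 31(x_1 − x_2) ≡ 0 (mod 43).
Since gcd(31, 43) = 1, 31 is invertible modulo 43, so x_1 − x_2 ≡ 0 (mod 43), i.e. x_1 = x_2.
We now compute 31⁻¹ mod 43 explicitly. Euclid's algorithm: 43 = 1·31 + 12, 31 = 2·12 + 7, 12 = 1·7 + 5, 7 = 1·5 + 2, 5 = 2·2 + 1; back-substituting gives 1 = 25·31 − 18·43, so 31⁻¹ ≡ 25 (mod 43).
Then y ↦ 25(y − 8) is a two-sided inverse to T, so every y ∈ ℤ/43ℤ has a preimage.
Therefore T is bijective.
Since T is bijective, we compute T⁻¹(28): solve 31x + 8 ≡ 28 (mod 43), i.e. 31x ≡ 20 (mod 43).
Multiplying by 31⁻¹ = 25 gives x ≡ 25·20 = 500 = 11·43 + 27 ≡ 27 (mod 43).
Check: T(27) = 31·27 + 8 = 845 = 19·43 + 28 ≡ 28 (mod 43).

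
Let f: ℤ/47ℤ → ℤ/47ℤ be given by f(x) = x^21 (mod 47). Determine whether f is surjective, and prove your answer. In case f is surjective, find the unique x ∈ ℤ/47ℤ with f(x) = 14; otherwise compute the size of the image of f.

Since 47 is prime, the nonzero elements of ℤ/47ℤ form a cyclic group of order 46.
As gcd(21, 46) = 1, raising to the 21st power is a bijection on this group: if s^21 ≡ t^21 then (st^{−1})^21 = 1, and the only element of order dividing gcd(21, 46) = 1 is 1, so s = t.
With f(0) = 0 this makes f injective on all of ℤ/47ℤ, hence bijective (finite equal-size domain and codomain). In particular f is surjective.
Since f is surjective, we find the preimage of 14. The inverse of x ↦ x^21 on (ℤ/47ℤ)^× is x ↦ x^11, because 21·11 = 231 = 5·46 + 1 ≡ 1 (mod 46) and x^{46} = 1 for x ≠ 0 (Fermat). So f⁻¹(14) = 14^11 mod 47.
Repeated squaring mod 47: 14^1 ≡ 14, 14^2 ≡ 14² = 196 ≡ 8, 14^4 ≡ 8² = 64 ≡ 17, 14^8 ≡ 17² = 289 ≡ 7. Since 11 = 8 + 2 + 1, 14^11 ≡ 7·8·14: 7·8 = 56 ≡ 9, then 9·14 = 126 ≡ 32. So 14^11 ≡ 32 (mod 47).
Hence f⁻¹(14) = 32.

32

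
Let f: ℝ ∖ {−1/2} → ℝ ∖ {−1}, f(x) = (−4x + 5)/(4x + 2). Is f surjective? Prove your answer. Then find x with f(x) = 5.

For any y ≠ −1, solving y(4x + 2) = −4x + 5 for x gives a well-defined x ≠ −1/2. So f is surjective.
Solving f(x) = 5: cross-multiplying gives −4x + 5 = 5(4x + 2), which rearranges to −24x = 5, so x = −5/24.

-5/24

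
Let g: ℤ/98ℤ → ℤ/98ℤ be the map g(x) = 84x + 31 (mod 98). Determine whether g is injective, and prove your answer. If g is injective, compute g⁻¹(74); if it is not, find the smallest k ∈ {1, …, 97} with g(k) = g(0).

We have gcd(84, 98) = 14 > 1. Taking x_1 = 0 and x_2 = 7: g(0) = 31 and g(7) = 84·7 + 31 = 619 ≡ 31 (mod 98).
So g(0) = g(7) while 0 ≠ 7, thus g is not injective.
Since g is not injective, we find the least positive k with g(k) = g(0): this means 84k ≡ 0 (mod 98), i.e. 98 ∣ 84k. Since gcd(84, 98) = 14, dividing through by 14 this holds exactly when 7 ∣ 6k, and as gcd(6, 7) = 1, exactly when 7 ∣ k.
The smallest positive such k is 7.

7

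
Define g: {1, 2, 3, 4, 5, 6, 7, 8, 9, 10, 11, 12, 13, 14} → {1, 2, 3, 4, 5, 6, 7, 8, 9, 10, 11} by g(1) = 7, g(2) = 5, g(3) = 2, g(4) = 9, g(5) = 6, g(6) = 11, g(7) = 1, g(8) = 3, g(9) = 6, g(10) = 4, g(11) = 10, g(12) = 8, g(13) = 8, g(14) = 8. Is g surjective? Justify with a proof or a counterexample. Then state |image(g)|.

11

Every element of the codomain has a preimage: 1 = g(7), 2 = g(3), 3 = g(8), 4 = g(10), 5 = g(2), 6 = g(5), 7 = g(1), 8 = g(12), 9 = g(4), 10 = g(11), 11 = g(6).
Thus g is surjective.
The image of g is {1, 2, 3, 4, 5, 6, 7, 8, 9, 10, 11}, which has 11 elements.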